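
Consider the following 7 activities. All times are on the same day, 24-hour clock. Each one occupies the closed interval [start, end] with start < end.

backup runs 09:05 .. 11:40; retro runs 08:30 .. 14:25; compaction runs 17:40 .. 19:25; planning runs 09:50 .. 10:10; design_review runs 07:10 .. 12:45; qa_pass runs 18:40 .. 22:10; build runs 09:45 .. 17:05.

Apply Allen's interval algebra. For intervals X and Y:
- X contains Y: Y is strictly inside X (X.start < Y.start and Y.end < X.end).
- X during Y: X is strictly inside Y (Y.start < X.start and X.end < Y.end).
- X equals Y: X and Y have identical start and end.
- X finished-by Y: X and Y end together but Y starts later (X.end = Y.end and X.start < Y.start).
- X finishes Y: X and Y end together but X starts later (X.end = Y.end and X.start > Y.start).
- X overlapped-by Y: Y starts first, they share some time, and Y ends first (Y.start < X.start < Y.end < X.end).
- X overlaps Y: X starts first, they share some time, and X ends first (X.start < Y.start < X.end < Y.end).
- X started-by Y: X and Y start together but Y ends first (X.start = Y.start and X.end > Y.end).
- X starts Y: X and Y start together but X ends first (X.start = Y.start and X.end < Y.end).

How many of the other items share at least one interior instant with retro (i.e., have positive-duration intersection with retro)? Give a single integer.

4

Target retro = [08:30, 14:25].
backup [09:05, 11:40] → during → counts.
build [09:45, 17:05] → overlapped-by → counts.
compaction [17:40, 19:25] → after → no.
design_review [07:10, 12:45] → overlaps → counts.
planning [09:50, 10:10] → during → counts.
qa_pass [18:40, 22:10] → after → no.
Total: 4.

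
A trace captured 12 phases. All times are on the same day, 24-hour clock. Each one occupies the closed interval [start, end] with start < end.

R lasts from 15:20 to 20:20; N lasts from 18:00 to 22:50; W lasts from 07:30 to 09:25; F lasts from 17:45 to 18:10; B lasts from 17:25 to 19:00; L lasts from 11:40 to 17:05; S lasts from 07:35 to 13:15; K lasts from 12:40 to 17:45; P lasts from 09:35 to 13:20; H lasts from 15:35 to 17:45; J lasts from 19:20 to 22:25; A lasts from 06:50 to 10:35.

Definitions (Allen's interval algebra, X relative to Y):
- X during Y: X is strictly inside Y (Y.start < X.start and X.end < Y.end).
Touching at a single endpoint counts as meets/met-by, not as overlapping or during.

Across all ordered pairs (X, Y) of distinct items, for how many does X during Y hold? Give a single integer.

Checking all 132 ordered pairs for relation 'during'; matching pairs in alphabetical order:
(B, R): B during R ✓
(F, B): F during B ✓
(F, R): F during R ✓
(H, R): H during R ✓
(J, N): J during N ✓
(W, A): W during A ✓
Count: 6.

6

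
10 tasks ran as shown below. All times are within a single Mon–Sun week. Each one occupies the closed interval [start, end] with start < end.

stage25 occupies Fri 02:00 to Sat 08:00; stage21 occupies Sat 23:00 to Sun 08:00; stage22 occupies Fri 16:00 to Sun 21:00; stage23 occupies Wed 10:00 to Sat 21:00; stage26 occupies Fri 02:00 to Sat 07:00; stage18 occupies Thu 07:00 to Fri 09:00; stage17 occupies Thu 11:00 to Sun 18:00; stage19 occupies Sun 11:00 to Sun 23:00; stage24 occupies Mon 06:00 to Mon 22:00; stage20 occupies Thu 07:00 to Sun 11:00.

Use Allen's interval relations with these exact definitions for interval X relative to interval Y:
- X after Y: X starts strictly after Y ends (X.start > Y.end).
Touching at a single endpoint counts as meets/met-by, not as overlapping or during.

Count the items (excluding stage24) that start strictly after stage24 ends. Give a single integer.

Target stage24 = [Mon 06:00, Mon 22:00].
stage17 [Thu 11:00, Sun 18:00] → after → counts.
stage18 [Thu 07:00, Fri 09:00] → after → counts.
stage19 [Sun 11:00, Sun 23:00] → after → counts.
stage20 [Thu 07:00, Sun 11:00] → after → counts.
stage21 [Sat 23:00, Sun 08:00] → after → counts.
stage22 [Fri 16:00, Sun 21:00] → after → counts.
stage23 [Wed 10:00, Sat 21:00] → after → counts.
stage25 [Fri 02:00, Sat 08:00] → after → counts.
stage26 [Fri 02:00, Sat 07:00] → after → counts.
Total: 9.

9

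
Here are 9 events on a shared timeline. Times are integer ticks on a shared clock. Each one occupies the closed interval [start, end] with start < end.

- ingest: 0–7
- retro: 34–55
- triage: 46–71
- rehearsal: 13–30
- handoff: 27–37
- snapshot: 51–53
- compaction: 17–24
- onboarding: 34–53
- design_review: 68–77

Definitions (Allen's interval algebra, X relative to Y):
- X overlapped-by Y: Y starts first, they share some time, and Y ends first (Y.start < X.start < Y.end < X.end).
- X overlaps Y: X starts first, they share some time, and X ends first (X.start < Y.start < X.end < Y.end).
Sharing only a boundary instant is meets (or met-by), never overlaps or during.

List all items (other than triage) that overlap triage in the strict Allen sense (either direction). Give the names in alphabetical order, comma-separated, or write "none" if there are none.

Target triage = [46, 71].
compaction [17, 24] → before → no.
design_review [68, 77] → overlapped-by → yes.
handoff [27, 37] → before → no.
ingest [0, 7] → before → no.
onboarding [34, 53] → overlaps → yes.
rehearsal [13, 30] → before → no.
retro [34, 55] → overlaps → yes.
snapshot [51, 53] → during → no.
Result: design_review, onboarding, retro.

design_review, onboarding, retro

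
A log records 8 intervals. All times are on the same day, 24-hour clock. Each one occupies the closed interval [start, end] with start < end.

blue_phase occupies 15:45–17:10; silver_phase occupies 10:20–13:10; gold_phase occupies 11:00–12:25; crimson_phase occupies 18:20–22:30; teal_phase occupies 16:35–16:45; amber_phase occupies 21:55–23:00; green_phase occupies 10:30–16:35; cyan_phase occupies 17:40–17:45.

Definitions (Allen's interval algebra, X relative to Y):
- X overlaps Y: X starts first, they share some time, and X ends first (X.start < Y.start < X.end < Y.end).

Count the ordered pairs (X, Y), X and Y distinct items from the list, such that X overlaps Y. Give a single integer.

Checking all 56 ordered pairs for relation 'overlaps'; matching pairs in alphabetical order:
(crimson_phase, amber_phase): crimson_phase overlaps amber_phase ✓
(green_phase, blue_phase): green_phase overlaps blue_phase ✓
(silver_phase, green_phase): silver_phase overlaps green_phase ✓
Count: 3.

3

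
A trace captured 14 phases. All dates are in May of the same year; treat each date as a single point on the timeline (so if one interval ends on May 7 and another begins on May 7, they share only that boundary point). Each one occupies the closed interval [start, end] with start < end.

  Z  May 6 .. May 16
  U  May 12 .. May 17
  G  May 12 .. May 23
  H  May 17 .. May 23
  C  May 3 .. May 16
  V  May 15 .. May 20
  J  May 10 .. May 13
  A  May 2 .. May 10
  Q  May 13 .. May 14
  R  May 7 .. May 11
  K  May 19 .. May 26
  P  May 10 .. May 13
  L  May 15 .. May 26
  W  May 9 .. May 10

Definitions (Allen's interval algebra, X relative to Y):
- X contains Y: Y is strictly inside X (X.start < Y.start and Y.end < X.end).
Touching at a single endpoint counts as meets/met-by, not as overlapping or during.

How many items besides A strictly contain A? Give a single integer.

Target A = [May 2, May 10].
C [May 3, May 16] → overlapped-by → no.
G [May 12, May 23] → after → no.
H [May 17, May 23] → after → no.
J [May 10, May 13] → met-by → no.
K [May 19, May 26] → after → no.
L [May 15, May 26] → after → no.
P [May 10, May 13] → met-by → no.
Q [May 13, May 14] → after → no.
R [May 7, May 11] → overlapped-by → no.
U [May 12, May 17] → after → no.
V [May 15, May 20] → after → no.
W [May 9, May 10] → finishes → no.
Z [May 6, May 16] → overlapped-by → no.
Total: 0.

0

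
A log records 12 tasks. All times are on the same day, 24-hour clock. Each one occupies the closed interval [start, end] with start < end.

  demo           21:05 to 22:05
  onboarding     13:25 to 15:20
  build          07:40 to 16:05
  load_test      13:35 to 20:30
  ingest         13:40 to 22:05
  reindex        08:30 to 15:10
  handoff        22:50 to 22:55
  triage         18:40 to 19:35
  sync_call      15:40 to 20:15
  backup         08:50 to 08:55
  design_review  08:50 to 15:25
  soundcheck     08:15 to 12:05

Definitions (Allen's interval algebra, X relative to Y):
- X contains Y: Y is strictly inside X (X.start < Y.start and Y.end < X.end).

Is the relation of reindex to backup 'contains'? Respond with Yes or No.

reindex = [08:30, 15:10], backup = [08:50, 08:55].
Actual relation of reindex to backup: contains.
Asked whether 'contains' holds → Yes.

Yes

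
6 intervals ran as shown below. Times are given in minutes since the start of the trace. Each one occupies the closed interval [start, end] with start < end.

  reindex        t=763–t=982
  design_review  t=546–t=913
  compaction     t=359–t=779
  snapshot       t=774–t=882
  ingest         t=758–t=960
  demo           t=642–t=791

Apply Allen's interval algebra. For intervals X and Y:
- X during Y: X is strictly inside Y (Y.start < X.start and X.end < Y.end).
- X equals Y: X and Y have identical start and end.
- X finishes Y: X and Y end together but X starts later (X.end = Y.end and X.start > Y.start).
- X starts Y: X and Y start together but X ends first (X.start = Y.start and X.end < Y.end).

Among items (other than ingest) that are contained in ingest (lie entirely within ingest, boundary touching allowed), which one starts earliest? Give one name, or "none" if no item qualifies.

Target ingest = [t=758, t=960].
compaction [t=359, t=779] → overlaps → excluded.
demo [t=642, t=791] → overlaps → excluded.
design_review [t=546, t=913] → overlaps → excluded.
reindex [t=763, t=982] → overlapped-by → excluded.
snapshot [t=774, t=882] → during → candidate.
Among candidates, earliest start is t=774 → snapshot.

snapshot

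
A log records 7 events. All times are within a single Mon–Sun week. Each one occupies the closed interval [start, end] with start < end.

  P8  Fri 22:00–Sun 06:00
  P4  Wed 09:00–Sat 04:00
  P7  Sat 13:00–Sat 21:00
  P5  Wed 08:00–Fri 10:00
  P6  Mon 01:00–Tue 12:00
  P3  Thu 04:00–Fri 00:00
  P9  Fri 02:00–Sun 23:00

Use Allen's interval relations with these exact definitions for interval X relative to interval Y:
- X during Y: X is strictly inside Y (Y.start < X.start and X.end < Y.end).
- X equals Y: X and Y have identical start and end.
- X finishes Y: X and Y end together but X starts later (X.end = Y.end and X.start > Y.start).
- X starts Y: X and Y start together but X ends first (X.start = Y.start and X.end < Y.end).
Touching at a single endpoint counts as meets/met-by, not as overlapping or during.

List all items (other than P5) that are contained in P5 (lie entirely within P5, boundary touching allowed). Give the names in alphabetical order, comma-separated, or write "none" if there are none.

P3

Target P5 = [Wed 08:00, Fri 10:00].
P3 [Thu 04:00, Fri 00:00] → during → yes.
P4 [Wed 09:00, Sat 04:00] → overlapped-by → no.
P6 [Mon 01:00, Tue 12:00] → before → no.
P7 [Sat 13:00, Sat 21:00] → after → no.
P8 [Fri 22:00, Sun 06:00] → after → no.
P9 [Fri 02:00, Sun 23:00] → overlapped-by → no.
Result: P3.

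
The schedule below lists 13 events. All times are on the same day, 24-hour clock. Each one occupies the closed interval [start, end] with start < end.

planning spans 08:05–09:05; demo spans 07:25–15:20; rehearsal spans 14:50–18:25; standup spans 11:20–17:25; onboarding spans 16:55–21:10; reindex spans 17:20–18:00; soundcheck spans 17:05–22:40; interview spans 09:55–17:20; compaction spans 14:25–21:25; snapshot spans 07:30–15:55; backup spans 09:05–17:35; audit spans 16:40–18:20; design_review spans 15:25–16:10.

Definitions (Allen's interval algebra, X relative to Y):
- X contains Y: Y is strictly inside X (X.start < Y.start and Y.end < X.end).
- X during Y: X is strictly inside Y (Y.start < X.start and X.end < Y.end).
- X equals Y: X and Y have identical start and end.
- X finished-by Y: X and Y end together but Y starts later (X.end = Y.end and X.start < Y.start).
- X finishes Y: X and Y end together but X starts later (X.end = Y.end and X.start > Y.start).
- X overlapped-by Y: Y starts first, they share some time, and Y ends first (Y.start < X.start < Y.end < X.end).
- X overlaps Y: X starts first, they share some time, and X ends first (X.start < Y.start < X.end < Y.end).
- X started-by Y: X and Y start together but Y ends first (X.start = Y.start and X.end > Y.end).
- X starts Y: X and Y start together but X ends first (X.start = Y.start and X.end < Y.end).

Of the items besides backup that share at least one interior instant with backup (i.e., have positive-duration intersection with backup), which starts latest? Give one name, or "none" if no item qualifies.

Target backup = [09:05, 17:35].
audit [16:40, 18:20] → overlapped-by → candidate.
compaction [14:25, 21:25] → overlapped-by → candidate.
demo [07:25, 15:20] → overlaps → candidate.
design_review [15:25, 16:10] → during → candidate.
interview [09:55, 17:20] → during → candidate.
onboarding [16:55, 21:10] → overlapped-by → candidate.
planning [08:05, 09:05] → meets → excluded.
rehearsal [14:50, 18:25] → overlapped-by → candidate.
reindex [17:20, 18:00] → overlapped-by → candidate.
snapshot [07:30, 15:55] → overlaps → candidate.
soundcheck [17:05, 22:40] → overlapped-by → candidate.
standup [11:20, 17:25] → during → candidate.
Among candidates, latest start is 17:20 → reindex.

reindex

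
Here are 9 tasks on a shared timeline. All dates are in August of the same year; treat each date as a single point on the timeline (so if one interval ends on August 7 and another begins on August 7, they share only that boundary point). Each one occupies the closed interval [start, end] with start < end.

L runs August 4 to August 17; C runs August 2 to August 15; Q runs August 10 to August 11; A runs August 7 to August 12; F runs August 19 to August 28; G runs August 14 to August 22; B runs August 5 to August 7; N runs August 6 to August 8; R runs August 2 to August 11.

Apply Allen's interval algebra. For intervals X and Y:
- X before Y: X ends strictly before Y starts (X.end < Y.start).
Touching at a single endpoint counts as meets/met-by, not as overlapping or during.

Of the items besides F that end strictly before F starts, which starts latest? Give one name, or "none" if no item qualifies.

Q

Target F = [August 19, August 28].
A [August 7, August 12] → before → candidate.
B [August 5, August 7] → before → candidate.
C [August 2, August 15] → before → candidate.
G [August 14, August 22] → overlaps → excluded.
L [August 4, August 17] → before → candidate.
N [August 6, August 8] → before → candidate.
Q [August 10, August 11] → before → candidate.
R [August 2, August 11] → before → candidate.
Among candidates, latest start is August 10 → Q.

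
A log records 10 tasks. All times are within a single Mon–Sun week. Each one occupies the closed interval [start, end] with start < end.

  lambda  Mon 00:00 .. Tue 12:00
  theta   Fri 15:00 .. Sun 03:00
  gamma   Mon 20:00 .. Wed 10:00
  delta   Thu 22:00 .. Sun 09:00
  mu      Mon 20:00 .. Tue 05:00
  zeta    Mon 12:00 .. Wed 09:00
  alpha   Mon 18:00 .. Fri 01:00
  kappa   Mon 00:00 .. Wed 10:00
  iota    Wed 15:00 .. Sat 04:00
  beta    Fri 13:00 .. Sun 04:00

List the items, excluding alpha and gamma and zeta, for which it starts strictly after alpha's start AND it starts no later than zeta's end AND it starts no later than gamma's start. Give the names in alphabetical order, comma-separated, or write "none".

mu

Conditions: its start is strictly after alpha's start (X.start > Mon 18:00) AND its start is no later than zeta's end (X.start <= Wed 09:00) AND its start is no later than gamma's start (X.start <= Mon 20:00).
beta: start Fri 13:00 > Mon 18:00? ✓; start Fri 13:00 <= Wed 09:00? ✗; start Fri 13:00 <= Mon 20:00? ✗ → no.
delta: start Thu 22:00 > Mon 18:00? ✓; start Thu 22:00 <= Wed 09:00? ✗; start Thu 22:00 <= Mon 20:00? ✗ → no.
iota: start Wed 15:00 > Mon 18:00? ✓; start Wed 15:00 <= Wed 09:00? ✗; start Wed 15:00 <= Mon 20:00? ✗ → no.
kappa: start Mon 00:00 > Mon 18:00? ✗; start Mon 00:00 <= Wed 09:00? ✓; start Mon 00:00 <= Mon 20:00? ✓ → no.
lambda: start Mon 00:00 > Mon 18:00? ✗; start Mon 00:00 <= Wed 09:00? ✓; start Mon 00:00 <= Mon 20:00? ✓ → no.
mu: start Mon 20:00 > Mon 18:00? ✓; start Mon 20:00 <= Wed 09:00? ✓; start Mon 20:00 <= Mon 20:00? ✓ → yes.
theta: start Fri 15:00 > Mon 18:00? ✓; start Fri 15:00 <= Wed 09:00? ✗; start Fri 15:00 <= Mon 20:00? ✗ → no.
Result: mu.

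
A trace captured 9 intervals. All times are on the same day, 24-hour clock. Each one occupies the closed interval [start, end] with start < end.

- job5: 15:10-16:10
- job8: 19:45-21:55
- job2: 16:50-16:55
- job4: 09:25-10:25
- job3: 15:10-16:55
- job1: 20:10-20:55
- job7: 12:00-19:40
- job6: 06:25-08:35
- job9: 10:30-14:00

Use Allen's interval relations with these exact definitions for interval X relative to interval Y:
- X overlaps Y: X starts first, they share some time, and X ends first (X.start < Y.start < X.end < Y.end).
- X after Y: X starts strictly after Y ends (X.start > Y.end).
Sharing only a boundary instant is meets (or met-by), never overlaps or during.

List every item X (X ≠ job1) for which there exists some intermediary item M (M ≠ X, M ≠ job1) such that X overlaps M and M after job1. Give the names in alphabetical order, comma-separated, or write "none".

none

Target job1 = [20:10, 20:55].
Intermediaries M with M after job1: none.
Union: none.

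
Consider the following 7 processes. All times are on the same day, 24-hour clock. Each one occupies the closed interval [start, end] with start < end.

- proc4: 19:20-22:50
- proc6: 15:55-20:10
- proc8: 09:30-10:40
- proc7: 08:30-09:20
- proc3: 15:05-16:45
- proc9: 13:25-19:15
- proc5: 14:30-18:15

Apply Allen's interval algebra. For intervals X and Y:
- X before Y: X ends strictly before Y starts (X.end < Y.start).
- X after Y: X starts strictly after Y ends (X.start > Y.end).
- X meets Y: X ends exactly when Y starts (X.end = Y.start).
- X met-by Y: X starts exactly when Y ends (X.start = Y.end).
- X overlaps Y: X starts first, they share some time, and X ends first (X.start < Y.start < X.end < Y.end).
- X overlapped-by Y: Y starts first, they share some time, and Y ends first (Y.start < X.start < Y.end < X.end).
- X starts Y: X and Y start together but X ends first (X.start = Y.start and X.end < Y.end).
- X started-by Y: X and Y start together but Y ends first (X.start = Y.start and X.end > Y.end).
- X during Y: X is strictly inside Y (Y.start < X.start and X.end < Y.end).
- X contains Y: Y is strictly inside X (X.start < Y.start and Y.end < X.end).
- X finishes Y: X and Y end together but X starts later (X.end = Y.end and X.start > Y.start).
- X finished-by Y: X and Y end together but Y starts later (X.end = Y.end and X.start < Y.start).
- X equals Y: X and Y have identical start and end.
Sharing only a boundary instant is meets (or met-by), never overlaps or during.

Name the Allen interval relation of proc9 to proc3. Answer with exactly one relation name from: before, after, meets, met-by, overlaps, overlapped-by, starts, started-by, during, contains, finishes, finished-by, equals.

proc9 = [13:25, 19:15]; proc3 = [15:05, 16:45].
Compare endpoints: proc9.start < proc3.start, proc9.start < proc3.end, proc9.end > proc3.start, proc9.end > proc3.end.
That pattern is 'contains'.

contains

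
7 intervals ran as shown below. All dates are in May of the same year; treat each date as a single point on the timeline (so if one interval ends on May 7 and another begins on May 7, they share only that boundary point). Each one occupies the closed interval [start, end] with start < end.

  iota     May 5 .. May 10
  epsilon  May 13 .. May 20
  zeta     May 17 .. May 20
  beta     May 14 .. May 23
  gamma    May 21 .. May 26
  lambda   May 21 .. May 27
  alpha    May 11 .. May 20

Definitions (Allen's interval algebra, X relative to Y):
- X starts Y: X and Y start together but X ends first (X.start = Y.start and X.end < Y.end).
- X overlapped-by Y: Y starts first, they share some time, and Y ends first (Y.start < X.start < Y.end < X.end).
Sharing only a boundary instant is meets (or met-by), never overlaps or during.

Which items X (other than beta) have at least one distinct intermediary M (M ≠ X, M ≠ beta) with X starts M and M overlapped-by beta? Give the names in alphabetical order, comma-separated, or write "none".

gamma

Target beta = [May 14, May 23].
Intermediaries M with M overlapped-by beta: gamma, lambda.
Via gamma — items with X starts gamma: none.
Via lambda — items with X starts lambda: gamma.
Union: gamma.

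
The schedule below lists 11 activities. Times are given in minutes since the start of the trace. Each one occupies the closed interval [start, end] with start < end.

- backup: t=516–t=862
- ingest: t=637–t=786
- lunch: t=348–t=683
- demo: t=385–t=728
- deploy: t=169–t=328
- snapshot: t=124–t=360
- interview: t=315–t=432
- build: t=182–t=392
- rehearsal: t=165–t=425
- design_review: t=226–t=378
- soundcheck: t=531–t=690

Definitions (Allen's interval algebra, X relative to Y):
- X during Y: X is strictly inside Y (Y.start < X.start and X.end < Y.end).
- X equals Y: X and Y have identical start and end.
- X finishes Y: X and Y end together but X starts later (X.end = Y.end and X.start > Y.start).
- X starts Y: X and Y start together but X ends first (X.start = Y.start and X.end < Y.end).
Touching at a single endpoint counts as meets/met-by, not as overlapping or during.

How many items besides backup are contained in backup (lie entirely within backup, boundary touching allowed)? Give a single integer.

Target backup = [t=516, t=862].
build [t=182, t=392] → before → no.
demo [t=385, t=728] → overlaps → no.
deploy [t=169, t=328] → before → no.
design_review [t=226, t=378] → before → no.
ingest [t=637, t=786] → during → counts.
interview [t=315, t=432] → before → no.
lunch [t=348, t=683] → overlaps → no.
rehearsal [t=165, t=425] → before → no.
snapshot [t=124, t=360] → before → no.
soundcheck [t=531, t=690] → during → counts.
Total: 2.

2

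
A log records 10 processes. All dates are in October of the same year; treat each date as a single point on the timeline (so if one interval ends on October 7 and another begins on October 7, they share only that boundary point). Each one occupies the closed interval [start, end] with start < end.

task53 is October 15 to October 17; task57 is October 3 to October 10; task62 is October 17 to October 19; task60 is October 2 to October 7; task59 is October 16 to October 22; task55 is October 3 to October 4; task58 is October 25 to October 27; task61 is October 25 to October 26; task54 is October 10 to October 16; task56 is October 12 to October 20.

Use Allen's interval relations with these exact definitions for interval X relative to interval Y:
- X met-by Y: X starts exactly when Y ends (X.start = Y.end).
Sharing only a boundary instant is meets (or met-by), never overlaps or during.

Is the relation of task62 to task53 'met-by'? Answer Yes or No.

task62 = [October 17, October 19], task53 = [October 15, October 17].
Actual relation of task62 to task53: met-by.
Asked whether 'met-by' holds → Yes.

Yes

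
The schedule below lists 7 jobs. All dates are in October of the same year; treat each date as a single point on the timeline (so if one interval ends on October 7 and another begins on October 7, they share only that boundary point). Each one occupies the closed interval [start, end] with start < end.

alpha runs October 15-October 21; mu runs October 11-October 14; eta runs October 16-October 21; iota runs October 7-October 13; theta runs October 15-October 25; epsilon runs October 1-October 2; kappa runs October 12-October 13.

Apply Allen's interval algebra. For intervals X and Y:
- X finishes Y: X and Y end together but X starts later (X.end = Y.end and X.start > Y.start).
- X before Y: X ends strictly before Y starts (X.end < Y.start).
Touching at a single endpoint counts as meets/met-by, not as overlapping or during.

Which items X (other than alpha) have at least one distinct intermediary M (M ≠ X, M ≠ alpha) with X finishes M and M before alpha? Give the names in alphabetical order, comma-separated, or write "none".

Target alpha = [October 15, October 21].
Intermediaries M with M before alpha: epsilon, iota, kappa, mu.
Via epsilon — items with X finishes epsilon: none.
Via iota — items with X finishes iota: kappa.
Via kappa — items with X finishes kappa: none.
Via mu — items with X finishes mu: none.
Union: kappa.

kappa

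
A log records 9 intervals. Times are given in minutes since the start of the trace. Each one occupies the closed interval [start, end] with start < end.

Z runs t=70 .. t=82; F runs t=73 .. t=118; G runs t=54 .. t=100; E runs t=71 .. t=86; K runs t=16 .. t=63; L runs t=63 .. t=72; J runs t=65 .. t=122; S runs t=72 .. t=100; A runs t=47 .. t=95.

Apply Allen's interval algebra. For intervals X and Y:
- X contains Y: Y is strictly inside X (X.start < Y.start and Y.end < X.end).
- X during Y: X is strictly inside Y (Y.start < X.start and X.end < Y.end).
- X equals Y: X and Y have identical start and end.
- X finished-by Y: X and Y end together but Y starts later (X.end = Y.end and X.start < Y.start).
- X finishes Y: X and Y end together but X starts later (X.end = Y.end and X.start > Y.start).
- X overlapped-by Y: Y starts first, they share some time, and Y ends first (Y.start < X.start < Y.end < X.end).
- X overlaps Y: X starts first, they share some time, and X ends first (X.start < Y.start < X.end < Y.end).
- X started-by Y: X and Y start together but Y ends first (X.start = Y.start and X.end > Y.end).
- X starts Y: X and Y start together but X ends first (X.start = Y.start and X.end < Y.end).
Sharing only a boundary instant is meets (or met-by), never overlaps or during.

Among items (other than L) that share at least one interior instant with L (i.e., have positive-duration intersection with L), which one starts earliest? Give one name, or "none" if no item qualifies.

A

Target L = [t=63, t=72].
A [t=47, t=95] → contains → candidate.
E [t=71, t=86] → overlapped-by → candidate.
F [t=73, t=118] → after → excluded.
G [t=54, t=100] → contains → candidate.
J [t=65, t=122] → overlapped-by → candidate.
K [t=16, t=63] → meets → excluded.
S [t=72, t=100] → met-by → excluded.
Z [t=70, t=82] → overlapped-by → candidate.
Among candidates, earliest start is t=47 → A.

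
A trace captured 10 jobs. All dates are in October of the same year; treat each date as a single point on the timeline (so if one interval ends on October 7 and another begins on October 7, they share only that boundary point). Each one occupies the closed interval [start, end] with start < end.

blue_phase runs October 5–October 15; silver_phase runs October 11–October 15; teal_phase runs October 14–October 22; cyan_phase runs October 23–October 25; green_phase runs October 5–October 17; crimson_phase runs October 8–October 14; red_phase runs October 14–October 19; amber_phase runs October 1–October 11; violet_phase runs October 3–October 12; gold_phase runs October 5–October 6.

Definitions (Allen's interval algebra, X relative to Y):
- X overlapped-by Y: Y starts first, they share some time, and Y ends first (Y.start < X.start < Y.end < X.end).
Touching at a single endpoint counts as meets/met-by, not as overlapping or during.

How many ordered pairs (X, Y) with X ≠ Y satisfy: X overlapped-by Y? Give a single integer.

Checking all 90 ordered pairs for relation 'overlapped-by'; matching pairs in alphabetical order:
(blue_phase, amber_phase): blue_phase overlapped-by amber_phase ✓
(blue_phase, violet_phase): blue_phase overlapped-by violet_phase ✓
(crimson_phase, amber_phase): crimson_phase overlapped-by amber_phase ✓
(crimson_phase, violet_phase): crimson_phase overlapped-by violet_phase ✓
(green_phase, amber_phase): green_phase overlapped-by amber_phase ✓
(green_phase, violet_phase): green_phase overlapped-by violet_phase ✓
(red_phase, blue_phase): red_phase overlapped-by blue_phase ✓
(red_phase, green_phase): red_phase overlapped-by green_phase ✓
(red_phase, silver_phase): red_phase overlapped-by silver_phase ✓
(silver_phase, crimson_phase): silver_phase overlapped-by crimson_phase ✓
(silver_phase, violet_phase): silver_phase overlapped-by violet_phase ✓
(teal_phase, blue_phase): teal_phase overlapped-by blue_phase ✓
(teal_phase, green_phase): teal_phase overlapped-by green_phase ✓
(teal_phase, silver_phase): teal_phase overlapped-by silver_phase ✓
(violet_phase, amber_phase): violet_phase overlapped-by amber_phase ✓
Count: 15.

15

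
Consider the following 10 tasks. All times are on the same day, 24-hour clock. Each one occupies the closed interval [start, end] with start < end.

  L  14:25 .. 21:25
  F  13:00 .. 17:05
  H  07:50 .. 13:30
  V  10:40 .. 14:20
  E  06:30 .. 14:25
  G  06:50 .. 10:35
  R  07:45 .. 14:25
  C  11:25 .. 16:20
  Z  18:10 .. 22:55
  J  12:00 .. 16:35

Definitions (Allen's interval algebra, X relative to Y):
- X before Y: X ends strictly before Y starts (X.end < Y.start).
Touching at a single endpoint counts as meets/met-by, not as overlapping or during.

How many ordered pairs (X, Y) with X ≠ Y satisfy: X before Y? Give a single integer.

Checking all 90 ordered pairs for relation 'before'; matching pairs in alphabetical order:
(C, Z): C before Z ✓
(E, Z): E before Z ✓
(F, Z): F before Z ✓
(G, C): G before C ✓
(G, F): G before F ✓
(G, J): G before J ✓
(G, L): G before L ✓
(G, V): G before V ✓
(G, Z): G before Z ✓
(H, L): H before L ✓
(H, Z): H before Z ✓
(J, Z): J before Z ✓
(R, Z): R before Z ✓
(V, L): V before L ✓
(V, Z): V before Z ✓
Count: 15.

15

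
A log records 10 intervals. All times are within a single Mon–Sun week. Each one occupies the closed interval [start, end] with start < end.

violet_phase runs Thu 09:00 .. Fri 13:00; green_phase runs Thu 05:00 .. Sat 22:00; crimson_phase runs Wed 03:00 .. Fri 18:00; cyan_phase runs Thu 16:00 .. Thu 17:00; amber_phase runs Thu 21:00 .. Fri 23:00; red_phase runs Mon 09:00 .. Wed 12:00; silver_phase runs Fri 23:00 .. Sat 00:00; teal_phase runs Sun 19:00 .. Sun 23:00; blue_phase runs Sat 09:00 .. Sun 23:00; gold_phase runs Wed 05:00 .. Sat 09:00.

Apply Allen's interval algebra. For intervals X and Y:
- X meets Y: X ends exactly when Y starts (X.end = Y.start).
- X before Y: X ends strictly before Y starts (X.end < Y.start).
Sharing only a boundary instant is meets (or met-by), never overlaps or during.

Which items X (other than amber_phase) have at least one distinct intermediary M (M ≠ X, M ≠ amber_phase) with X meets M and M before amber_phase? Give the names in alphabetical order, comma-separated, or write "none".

none

Target amber_phase = [Thu 21:00, Fri 23:00].
Intermediaries M with M before amber_phase: cyan_phase, red_phase.
Via cyan_phase — items with X meets cyan_phase: none.
Via red_phase — items with X meets red_phase: none.
Union: none.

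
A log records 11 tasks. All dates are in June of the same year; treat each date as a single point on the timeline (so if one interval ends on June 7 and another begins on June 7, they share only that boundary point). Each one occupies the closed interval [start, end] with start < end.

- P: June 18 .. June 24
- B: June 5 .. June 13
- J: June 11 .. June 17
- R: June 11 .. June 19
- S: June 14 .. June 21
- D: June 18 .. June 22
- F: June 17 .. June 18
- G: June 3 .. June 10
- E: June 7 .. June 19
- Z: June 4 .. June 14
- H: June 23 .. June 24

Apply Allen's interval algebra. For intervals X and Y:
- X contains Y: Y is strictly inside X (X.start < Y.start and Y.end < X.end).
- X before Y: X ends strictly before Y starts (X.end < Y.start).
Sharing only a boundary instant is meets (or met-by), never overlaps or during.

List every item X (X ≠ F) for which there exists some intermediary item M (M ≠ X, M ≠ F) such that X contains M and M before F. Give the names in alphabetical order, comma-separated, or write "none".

Z

Target F = [June 17, June 18].
Intermediaries M with M before F: B, G, Z.
Via B — items with X contains B: Z.
Via G — items with X contains G: none.
Via Z — items with X contains Z: none.
Union: Z.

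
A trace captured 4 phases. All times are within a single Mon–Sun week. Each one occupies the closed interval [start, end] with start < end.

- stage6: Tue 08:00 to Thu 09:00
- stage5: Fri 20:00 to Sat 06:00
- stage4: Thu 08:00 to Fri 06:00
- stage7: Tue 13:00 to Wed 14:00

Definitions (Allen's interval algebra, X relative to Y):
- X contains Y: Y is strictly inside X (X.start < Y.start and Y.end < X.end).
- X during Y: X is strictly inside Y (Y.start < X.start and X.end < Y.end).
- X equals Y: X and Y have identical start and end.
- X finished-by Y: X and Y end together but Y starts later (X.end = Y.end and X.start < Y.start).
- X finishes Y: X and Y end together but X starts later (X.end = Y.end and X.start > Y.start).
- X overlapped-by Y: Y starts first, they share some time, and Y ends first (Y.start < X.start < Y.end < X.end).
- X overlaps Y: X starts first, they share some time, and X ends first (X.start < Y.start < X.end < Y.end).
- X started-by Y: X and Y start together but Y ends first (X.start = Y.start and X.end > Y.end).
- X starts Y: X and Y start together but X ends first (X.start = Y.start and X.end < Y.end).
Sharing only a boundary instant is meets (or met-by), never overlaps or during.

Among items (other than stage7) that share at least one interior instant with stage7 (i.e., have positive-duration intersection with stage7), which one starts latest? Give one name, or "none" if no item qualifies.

Target stage7 = [Tue 13:00, Wed 14:00].
stage4 [Thu 08:00, Fri 06:00] → after → excluded.
stage5 [Fri 20:00, Sat 06:00] → after → excluded.
stage6 [Tue 08:00, Thu 09:00] → contains → candidate.
Among candidates, latest start is Tue 08:00 → stage6.

stage6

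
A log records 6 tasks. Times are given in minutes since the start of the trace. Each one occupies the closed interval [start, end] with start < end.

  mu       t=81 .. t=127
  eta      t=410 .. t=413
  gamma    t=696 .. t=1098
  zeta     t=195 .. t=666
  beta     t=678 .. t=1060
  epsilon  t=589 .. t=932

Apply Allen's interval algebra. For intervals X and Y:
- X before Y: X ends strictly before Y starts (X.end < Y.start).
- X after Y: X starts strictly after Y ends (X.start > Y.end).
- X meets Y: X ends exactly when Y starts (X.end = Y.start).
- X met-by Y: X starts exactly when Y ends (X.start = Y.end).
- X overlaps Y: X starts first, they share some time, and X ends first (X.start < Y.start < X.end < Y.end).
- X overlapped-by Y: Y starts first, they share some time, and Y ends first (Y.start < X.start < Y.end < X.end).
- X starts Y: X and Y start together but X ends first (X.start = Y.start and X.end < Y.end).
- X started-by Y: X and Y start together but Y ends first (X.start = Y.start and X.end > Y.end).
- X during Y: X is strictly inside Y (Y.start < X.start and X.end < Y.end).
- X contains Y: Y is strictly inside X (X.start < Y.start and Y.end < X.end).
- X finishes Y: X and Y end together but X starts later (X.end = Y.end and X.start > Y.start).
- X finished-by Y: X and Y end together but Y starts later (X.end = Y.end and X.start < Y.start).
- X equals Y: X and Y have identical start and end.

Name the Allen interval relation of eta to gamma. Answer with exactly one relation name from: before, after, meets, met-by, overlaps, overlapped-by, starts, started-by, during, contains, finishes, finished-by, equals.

before

eta = [t=410, t=413]; gamma = [t=696, t=1098].
Compare endpoints: eta.start < gamma.start, eta.start < gamma.end, eta.end < gamma.start, eta.end < gamma.end.
That pattern is 'before'.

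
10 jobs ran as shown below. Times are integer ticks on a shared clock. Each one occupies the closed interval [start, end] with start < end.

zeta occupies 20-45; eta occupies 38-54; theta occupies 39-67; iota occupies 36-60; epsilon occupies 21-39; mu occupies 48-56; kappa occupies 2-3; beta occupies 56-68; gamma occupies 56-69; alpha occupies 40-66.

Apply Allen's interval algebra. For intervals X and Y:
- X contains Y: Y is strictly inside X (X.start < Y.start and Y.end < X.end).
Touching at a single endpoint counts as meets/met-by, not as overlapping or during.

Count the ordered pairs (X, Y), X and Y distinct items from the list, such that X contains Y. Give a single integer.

6

Checking all 90 ordered pairs for relation 'contains'; matching pairs in alphabetical order:
(alpha, mu): alpha contains mu ✓
(iota, eta): iota contains eta ✓
(iota, mu): iota contains mu ✓
(theta, alpha): theta contains alpha ✓
(theta, mu): theta contains mu ✓
(zeta, epsilon): zeta contains epsilon ✓
Count: 6.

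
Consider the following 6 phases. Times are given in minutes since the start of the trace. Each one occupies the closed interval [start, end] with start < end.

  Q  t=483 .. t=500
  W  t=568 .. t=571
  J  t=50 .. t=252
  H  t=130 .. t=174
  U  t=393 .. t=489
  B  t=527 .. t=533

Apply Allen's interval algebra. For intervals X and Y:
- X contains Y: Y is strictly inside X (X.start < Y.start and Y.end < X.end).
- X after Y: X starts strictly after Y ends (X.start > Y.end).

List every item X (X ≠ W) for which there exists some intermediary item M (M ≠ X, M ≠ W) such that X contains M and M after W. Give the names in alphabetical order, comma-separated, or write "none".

none

Target W = [t=568, t=571].
Intermediaries M with M after W: none.
Union: none.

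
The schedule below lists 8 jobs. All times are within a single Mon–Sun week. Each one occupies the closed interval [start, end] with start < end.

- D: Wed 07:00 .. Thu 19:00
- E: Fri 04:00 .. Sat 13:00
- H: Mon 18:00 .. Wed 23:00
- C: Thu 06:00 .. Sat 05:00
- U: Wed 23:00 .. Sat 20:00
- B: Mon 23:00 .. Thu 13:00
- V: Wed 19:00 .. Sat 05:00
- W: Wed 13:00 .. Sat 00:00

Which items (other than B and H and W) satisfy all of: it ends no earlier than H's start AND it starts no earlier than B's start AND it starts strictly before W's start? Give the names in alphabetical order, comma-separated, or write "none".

Conditions: its end is no earlier than H's start (X.end >= Mon 18:00) AND its start is no earlier than B's start (X.start >= Mon 23:00) AND its start is strictly before W's start (X.start < Wed 13:00).
C: end Sat 05:00 >= Mon 18:00? ✓; start Thu 06:00 >= Mon 23:00? ✓; start Thu 06:00 < Wed 13:00? ✗ → no.
D: end Thu 19:00 >= Mon 18:00? ✓; start Wed 07:00 >= Mon 23:00? ✓; start Wed 07:00 < Wed 13:00? ✓ → yes.
E: end Sat 13:00 >= Mon 18:00? ✓; start Fri 04:00 >= Mon 23:00? ✓; start Fri 04:00 < Wed 13:00? ✗ → no.
U: end Sat 20:00 >= Mon 18:00? ✓; start Wed 23:00 >= Mon 23:00? ✓; start Wed 23:00 < Wed 13:00? ✗ → no.
V: end Sat 05:00 >= Mon 18:00? ✓; start Wed 19:00 >= Mon 23:00? ✓; start Wed 19:00 < Wed 13:00? ✗ → no.
Result: D.

D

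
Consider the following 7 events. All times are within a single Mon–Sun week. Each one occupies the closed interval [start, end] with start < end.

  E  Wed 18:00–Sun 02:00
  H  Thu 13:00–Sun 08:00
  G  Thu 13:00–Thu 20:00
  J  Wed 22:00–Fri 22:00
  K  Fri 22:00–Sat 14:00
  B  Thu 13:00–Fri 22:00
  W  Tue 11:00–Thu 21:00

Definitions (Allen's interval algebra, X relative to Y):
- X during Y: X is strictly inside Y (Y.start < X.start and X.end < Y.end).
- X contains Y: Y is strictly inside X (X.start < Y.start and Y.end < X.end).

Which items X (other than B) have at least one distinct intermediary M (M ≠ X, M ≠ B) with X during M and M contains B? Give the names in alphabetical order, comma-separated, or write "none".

G, J, K

Target B = [Thu 13:00, Fri 22:00].
Intermediaries M with M contains B: E.
Via E — items with X during E: G, J, K.
Union: G, J, K.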